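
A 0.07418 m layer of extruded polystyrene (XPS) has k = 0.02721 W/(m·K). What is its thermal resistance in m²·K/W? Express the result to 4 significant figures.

R = L/k = 0.07418/0.02721 = 2.7262 m²·K/W

2.726 m²·K/W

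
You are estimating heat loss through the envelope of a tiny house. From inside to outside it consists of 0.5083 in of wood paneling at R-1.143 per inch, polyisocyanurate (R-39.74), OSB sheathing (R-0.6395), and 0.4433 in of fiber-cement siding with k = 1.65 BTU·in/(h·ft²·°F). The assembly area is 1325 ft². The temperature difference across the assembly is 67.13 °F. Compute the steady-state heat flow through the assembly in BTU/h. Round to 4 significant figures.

2157 BTU/h

0.5083 × 1.143 = 0.58099
0.4433/1.65 = 0.26867
R_total = 0.58099 + 39.74 + 0.6395 + 0.26867 = 41.229 ft²·°F·h/BTU
Q = A·ΔT/R = 1325 × 67.13 / 41.229 = 2157.4 BTU/h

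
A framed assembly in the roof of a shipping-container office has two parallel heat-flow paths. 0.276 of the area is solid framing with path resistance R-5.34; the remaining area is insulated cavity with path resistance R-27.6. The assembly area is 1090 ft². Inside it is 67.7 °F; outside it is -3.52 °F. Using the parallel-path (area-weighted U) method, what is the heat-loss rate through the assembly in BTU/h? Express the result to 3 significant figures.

U_eff = 0.724/27.6 + 0.276/5.34 = 0.02623 + 0.05169 = 0.07792
R_eff = 1/U_eff = 12.83 ft²·°F·h/BTU
Q = 1090 × (67.7 − (-3.52)) / 12.83 = 6049 BTU/h

6050 BTU/h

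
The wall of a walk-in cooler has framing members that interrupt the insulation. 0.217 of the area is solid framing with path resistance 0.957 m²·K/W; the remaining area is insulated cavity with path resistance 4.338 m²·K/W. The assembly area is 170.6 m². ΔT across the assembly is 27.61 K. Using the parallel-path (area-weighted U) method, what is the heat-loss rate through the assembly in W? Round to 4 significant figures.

U_eff = 0.783/4.338 + 0.217/0.957 = 0.1805 + 0.22675 = 0.40725
R_eff = 1/U_eff = 2.4555 m²·K/W
Q = 170.6 × 27.61 / 2.4555 = 1918.2 W

1918 W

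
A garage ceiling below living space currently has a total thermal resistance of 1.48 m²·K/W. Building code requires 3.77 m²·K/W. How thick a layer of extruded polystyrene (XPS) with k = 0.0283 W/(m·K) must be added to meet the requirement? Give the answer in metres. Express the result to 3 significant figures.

0.0648 m

ΔR = 3.77 − 1.48 = 2.29 m²·K/W
L = ΔR × k = 2.29 × 0.0283 = 0.06481 m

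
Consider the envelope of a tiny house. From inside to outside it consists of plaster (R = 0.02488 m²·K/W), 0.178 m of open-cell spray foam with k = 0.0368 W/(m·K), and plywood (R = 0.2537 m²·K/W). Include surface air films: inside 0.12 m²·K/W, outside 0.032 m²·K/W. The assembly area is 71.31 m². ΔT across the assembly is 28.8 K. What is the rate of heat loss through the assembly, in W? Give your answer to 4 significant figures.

389.9 W

0.178/0.0368 = 4.837
R_total = 0.12 + 0.02488 + 4.837 + 0.2537 + 0.032 = 5.2675 m²·K/W
Q = A·ΔT/R = 71.31 × 28.8 / 5.2675 = 389.88 W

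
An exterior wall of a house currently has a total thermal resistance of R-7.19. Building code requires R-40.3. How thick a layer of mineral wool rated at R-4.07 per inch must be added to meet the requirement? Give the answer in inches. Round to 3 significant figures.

ΔR = 40.3 − 7.19 = 33.11 ft²·°F·h/BTU
L = ΔR / (R/in) = 33.11/4.07 = 8.135 in

8.14 in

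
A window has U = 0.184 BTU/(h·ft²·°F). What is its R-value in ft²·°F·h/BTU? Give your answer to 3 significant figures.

R = 1/U = 1/0.184 = 5.435

5.43 ft²·°F·h/BTU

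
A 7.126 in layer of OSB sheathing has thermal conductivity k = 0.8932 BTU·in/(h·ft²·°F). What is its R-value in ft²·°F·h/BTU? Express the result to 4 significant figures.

R = L/k = 7.126/0.8932 = 7.9781 ft²·°F·h/BTU

7.978 ft²·°F·h/BTU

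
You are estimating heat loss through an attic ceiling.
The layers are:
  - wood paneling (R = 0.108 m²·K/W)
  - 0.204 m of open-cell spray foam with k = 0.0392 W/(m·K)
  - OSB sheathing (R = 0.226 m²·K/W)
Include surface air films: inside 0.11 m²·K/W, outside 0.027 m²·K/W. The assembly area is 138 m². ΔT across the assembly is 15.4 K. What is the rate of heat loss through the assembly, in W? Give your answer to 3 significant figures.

0.204/0.0392 = 5.204
R_total = 0.11 + 0.108 + 5.204 + 0.226 + 0.027 = 5.675 m²·K/W
Q = A·ΔT/R = 138 × 15.4 / 5.675 = 374.5 W

374 W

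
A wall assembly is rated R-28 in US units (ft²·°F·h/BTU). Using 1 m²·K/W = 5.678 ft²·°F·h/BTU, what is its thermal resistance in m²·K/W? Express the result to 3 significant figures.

R_SI = 28/5.678 = 4.931

4.93 m²·K/W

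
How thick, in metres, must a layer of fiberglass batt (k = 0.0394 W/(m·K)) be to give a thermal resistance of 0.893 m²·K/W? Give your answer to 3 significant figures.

0.0352 m

L = R·k = 0.893 × 0.0394 = 0.03518 m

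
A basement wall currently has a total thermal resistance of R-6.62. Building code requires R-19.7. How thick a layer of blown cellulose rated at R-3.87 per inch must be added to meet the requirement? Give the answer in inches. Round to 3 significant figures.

3.38 in

ΔR = 19.7 − 6.62 = 13.08 ft²·°F·h/BTU
L = ΔR / (R/in) = 13.08/3.87 = 3.38 in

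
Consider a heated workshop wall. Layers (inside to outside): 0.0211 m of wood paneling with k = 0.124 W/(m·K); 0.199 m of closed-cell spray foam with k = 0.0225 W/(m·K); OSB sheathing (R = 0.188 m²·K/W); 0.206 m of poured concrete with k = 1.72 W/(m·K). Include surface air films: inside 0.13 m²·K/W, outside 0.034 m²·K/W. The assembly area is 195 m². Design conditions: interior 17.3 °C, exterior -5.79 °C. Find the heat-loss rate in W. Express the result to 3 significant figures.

475 W

0.0211/0.124 = 0.1702
0.199/0.0225 = 8.844
0.206/1.72 = 0.1198
R_total = 0.13 + 0.1702 + 8.844 + 0.188 + 0.1198 + 0.034 = 9.486 m²·K/W
Q = A·ΔT/R = 195 × (17.3 − (-5.79)) / 9.486 = 474.6 W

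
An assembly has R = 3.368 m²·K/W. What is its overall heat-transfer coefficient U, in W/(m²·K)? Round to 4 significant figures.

0.2969 W/(m²·K)

U = 1/R = 1/3.368 = 0.29691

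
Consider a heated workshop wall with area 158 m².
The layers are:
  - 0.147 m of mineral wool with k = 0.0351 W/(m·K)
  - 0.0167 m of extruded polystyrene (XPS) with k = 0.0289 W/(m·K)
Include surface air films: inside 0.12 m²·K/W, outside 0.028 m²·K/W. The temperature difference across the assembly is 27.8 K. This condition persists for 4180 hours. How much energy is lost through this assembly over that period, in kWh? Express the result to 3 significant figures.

3740 kWh

0.147/0.0351 = 4.188
0.0167/0.0289 = 0.5779
R_total = 0.12 + 4.188 + 0.5779 + 0.028 = 4.914 m²·K/W
Q = 158 × 27.8 / 4.914 = 893.9 W
E = 893.9 W × 4180 h / 1000 = 3736 kWh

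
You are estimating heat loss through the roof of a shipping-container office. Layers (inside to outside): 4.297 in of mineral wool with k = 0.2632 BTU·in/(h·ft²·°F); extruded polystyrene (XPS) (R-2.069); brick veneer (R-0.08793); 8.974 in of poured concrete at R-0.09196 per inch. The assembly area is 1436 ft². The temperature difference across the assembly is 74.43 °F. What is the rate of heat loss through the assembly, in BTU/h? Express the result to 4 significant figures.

5536 BTU/h

4.297/0.2632 = 16.326
8.974 × 0.09196 = 0.82525
R_total = 16.326 + 2.069 + 0.08793 + 0.82525 = 19.308 ft²·°F·h/BTU
Q = A·ΔT/R = 1436 × 74.43 / 19.308 = 5535.6 BTU/h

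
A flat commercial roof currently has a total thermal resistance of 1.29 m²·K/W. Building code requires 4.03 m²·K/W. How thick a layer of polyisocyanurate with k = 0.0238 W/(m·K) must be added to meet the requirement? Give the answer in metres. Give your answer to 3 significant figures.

0.0652 m

ΔR = 4.03 − 1.29 = 2.74 m²·K/W
L = ΔR × k = 2.74 × 0.0238 = 0.06521 m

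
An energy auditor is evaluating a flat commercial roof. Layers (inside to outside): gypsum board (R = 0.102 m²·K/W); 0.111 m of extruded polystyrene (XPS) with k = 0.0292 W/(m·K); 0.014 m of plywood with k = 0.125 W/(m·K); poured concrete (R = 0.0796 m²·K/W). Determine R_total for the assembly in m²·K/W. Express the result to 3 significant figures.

4.09 m²·K/W

0.111/0.0292 = 3.801
0.014/0.125 = 0.112
R_total = 0.102 + 3.801 + 0.112 + 0.0796 = 4.095 m²·K/W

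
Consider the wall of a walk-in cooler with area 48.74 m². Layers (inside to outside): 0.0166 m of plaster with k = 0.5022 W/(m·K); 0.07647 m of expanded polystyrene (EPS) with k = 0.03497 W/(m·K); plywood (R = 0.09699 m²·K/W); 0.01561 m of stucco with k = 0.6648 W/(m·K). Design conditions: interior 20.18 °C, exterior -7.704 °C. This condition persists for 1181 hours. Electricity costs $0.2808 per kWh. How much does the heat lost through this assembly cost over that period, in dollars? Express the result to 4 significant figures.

0.0166/0.5022 = 0.033055
0.07647/0.03497 = 2.1867
0.01561/0.6648 = 0.023481
R_total = 0.033055 + 2.1867 + 0.09699 + 0.023481 = 2.3403 m²·K/W
Q = 48.74 × (20.18 − (-7.704)) / 2.3403 = 580.73 W
E = 580.73 W × 1181 h / 1000 = 685.85 kWh
Cost = 685.85 × 0.2808 = $192.59

192.6 dollars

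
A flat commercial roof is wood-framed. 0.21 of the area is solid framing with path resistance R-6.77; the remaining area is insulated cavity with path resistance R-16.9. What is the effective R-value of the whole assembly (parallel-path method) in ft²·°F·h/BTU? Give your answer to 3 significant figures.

U_eff = 0.79/16.9 + 0.21/6.77 = 0.04675 + 0.03102 = 0.07776
R_eff = 1/U_eff = 12.86 ft²·°F·h/BTU

12.9 ft²·°F·h/BTU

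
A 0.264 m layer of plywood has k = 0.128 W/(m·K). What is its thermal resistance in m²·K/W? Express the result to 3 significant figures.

R = L/k = 0.264/0.128 = 2.062 m²·K/W

2.06 m²·K/W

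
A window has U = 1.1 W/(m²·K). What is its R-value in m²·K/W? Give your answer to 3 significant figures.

R = 1/U = 1/1.1 = 0.9091

0.909 m²·K/W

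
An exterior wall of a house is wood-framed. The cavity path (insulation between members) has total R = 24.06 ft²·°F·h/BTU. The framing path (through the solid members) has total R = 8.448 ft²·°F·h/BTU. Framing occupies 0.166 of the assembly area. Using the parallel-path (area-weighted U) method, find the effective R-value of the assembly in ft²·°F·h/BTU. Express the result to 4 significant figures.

18.41 ft²·°F·h/BTU

U_eff = 0.834/24.06 + 0.166/8.448 = 0.034663 + 0.01965 = 0.054313
R_eff = 1/U_eff = 18.412 ft²·°F·h/BTU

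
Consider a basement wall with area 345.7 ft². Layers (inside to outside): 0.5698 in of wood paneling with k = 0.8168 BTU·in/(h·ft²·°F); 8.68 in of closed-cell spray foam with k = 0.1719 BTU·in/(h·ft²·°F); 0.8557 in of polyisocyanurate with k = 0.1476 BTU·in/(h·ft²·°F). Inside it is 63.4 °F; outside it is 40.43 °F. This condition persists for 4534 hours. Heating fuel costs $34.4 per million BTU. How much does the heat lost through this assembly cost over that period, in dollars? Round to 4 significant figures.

21.73 dollars

0.5698/0.8168 = 0.6976
8.68/0.1719 = 50.494
0.8557/0.1476 = 5.7974
R_total = 0.6976 + 50.494 + 5.7974 = 56.989 ft²·°F·h/BTU
Q = 345.7 × (63.4 − 40.43) / 56.989 = 139.34 BTU/h
E = 139.34 × 4534 = 631750 BTU
Cost = 631750/10⁶ × 34.4 = $21.732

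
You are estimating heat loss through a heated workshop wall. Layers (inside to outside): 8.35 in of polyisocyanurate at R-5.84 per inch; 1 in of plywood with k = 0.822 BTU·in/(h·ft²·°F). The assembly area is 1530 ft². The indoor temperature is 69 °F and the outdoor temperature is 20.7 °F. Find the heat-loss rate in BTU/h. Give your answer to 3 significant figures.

1480 BTU/h

8.35 × 5.84 = 48.76
1/0.822 = 1.217
R_total = 48.76 + 1.217 = 49.98 ft²·°F·h/BTU
Q = A·ΔT/R = 1530 × (69 − 20.7) / 49.98 = 1479 BTU/h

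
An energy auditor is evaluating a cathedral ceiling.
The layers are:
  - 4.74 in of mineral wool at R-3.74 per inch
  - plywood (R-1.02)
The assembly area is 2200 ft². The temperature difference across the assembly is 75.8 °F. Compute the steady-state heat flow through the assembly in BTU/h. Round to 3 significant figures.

8900 BTU/h

4.74 × 3.74 = 17.73
R_total = 17.73 + 1.02 = 18.75 ft²·°F·h/BTU
Q = A·ΔT/R = 2200 × 75.8 / 18.75 = 8895 BTU/h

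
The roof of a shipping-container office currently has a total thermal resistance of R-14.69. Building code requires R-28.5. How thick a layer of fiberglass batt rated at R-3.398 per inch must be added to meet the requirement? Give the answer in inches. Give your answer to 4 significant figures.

ΔR = 28.5 − 14.69 = 13.81 ft²·°F·h/BTU
L = ΔR / (R/in) = 13.81/3.398 = 4.0642 in

4.064 in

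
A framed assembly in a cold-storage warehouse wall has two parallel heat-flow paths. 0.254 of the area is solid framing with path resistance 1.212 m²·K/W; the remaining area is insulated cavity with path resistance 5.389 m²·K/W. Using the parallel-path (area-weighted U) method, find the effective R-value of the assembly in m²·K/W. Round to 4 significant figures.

2.874 m²·K/W

U_eff = 0.746/5.389 + 0.254/1.212 = 0.13843 + 0.20957 = 0.348
R_eff = 1/U_eff = 2.8736 m²·K/W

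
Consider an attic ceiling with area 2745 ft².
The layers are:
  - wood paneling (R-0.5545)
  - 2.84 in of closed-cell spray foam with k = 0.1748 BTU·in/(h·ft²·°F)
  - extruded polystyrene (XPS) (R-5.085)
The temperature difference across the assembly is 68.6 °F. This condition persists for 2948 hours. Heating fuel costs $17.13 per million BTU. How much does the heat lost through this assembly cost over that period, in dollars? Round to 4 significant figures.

2.84/0.1748 = 16.247
R_total = 0.5545 + 16.247 + 5.085 = 21.887 ft²·°F·h/BTU
Q = 2745 × 68.6 / 21.887 = 8603.7 BTU/h
E = 8603.7 × 2948 = 25364000 BTU
Cost = 25364000/10⁶ × 17.13 = $434.48

434.5 dollars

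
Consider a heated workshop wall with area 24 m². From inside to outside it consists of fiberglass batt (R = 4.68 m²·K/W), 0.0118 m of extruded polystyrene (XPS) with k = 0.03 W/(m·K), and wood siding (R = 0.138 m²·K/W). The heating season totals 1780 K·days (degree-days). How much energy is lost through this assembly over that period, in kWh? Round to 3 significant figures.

197 kWh

0.0118/0.03 = 0.3933
R_total = 4.68 + 0.3933 + 0.138 = 5.211 m²·K/W
E = A × HDD × 24 / R / 1000 = 24 × 1780 × 24 / 5.211 / 1000 = 196.7 kWh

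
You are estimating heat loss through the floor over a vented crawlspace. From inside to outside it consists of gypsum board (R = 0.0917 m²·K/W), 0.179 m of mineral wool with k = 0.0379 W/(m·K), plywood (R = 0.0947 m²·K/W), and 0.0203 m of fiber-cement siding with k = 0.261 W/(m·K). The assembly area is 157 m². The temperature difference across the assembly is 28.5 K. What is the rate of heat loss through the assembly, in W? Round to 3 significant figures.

897 W

0.179/0.0379 = 4.723
0.0203/0.261 = 0.07778
R_total = 0.0917 + 4.723 + 0.0947 + 0.07778 = 4.987 m²·K/W
Q = A·ΔT/R = 157 × 28.5 / 4.987 = 897.2 W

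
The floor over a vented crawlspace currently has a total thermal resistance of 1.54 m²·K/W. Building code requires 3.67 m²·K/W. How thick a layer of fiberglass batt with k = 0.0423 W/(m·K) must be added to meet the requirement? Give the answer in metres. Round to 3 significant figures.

0.0901 m

ΔR = 3.67 − 1.54 = 2.13 m²·K/W
L = ΔR × k = 2.13 × 0.0423 = 0.0901 m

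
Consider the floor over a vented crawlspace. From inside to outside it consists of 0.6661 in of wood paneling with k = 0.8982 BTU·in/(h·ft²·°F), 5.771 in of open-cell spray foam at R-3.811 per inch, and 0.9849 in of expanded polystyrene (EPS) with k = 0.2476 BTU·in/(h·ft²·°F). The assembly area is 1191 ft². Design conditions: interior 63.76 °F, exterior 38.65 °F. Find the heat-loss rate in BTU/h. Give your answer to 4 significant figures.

0.6661/0.8982 = 0.74159
5.771 × 3.811 = 21.993
0.9849/0.2476 = 3.9778
R_total = 0.74159 + 21.993 + 3.9778 = 26.713 ft²·°F·h/BTU
Q = A·ΔT/R = 1191 × (63.76 − 38.65) / 26.713 = 1119.5 BTU/h

1120 BTU/h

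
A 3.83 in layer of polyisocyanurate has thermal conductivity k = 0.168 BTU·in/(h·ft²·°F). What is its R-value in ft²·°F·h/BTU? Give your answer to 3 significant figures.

22.8 ft²·°F·h/BTU

R = L/k = 3.83/0.168 = 22.8 ft²·°F·h/BTU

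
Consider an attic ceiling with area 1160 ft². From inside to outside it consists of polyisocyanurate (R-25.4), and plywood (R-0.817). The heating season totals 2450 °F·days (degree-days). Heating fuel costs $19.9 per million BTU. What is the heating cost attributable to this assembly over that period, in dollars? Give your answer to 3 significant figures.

R_total = 25.4 + 0.817 = 26.22 ft²·°F·h/BTU
E = A × HDD × 24 / R = 1160 × 2450 × 24 / 26.22 = 2602000 BTU
Cost = 2602000/10⁶ × 19.9 = $51.77

51.8 dollars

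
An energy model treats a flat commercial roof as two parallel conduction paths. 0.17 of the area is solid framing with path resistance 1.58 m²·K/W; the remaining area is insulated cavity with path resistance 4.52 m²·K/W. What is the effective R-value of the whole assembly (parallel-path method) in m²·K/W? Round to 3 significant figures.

3.43 m²·K/W

U_eff = 0.83/4.52 + 0.17/1.58 = 0.1836 + 0.1076 = 0.2912
R_eff = 1/U_eff = 3.434 m²·K/W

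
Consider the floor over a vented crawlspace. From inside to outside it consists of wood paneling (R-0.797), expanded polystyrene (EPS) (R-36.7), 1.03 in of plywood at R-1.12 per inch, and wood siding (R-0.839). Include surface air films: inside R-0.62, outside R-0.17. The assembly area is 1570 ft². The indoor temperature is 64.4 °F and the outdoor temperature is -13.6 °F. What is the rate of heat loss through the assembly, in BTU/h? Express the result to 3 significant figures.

1.03 × 1.12 = 1.154
R_total = 0.62 + 0.797 + 36.7 + 1.154 + 0.839 + 0.17 = 40.28 ft²·°F·h/BTU
Q = A·ΔT/R = 1570 × (64.4 − (-13.6)) / 40.28 = 3040 BTU/h

3040 BTU/h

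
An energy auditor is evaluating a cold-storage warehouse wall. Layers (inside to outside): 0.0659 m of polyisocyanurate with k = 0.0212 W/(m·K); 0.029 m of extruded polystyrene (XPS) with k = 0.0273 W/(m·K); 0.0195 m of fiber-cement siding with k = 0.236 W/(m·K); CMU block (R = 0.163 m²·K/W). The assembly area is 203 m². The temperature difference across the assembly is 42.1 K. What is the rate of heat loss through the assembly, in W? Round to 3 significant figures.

0.0659/0.0212 = 3.108
0.029/0.0273 = 1.062
0.0195/0.236 = 0.08263
R_total = 3.108 + 1.062 + 0.08263 + 0.163 = 4.416 m²·K/W
Q = A·ΔT/R = 203 × 42.1 / 4.416 = 1935 W

1940 W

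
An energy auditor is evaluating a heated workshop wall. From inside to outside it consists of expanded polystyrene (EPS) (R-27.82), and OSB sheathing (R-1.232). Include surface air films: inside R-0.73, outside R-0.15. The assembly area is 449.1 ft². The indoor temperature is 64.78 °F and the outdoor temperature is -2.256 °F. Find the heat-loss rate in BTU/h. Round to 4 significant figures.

1006 BTU/h

R_total = 0.73 + 27.82 + 1.232 + 0.15 = 29.932 ft²·°F·h/BTU
Q = A·ΔT/R = 449.1 × (64.78 − (-2.256)) / 29.932 = 1005.8 BTU/h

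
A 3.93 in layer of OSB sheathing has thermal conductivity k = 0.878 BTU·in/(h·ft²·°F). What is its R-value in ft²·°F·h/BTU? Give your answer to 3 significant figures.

R = L/k = 3.93/0.878 = 4.476 ft²·°F·h/BTU

4.48 ft²·°F·h/BTU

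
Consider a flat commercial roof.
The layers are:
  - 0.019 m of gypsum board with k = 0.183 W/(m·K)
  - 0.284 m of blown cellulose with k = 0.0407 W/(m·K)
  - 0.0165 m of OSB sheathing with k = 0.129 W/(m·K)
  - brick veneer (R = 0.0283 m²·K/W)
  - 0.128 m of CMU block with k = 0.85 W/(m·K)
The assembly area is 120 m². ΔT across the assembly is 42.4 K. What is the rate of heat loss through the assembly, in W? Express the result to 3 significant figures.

689 W

0.019/0.183 = 0.1038
0.284/0.0407 = 6.978
0.0165/0.129 = 0.1279
0.128/0.85 = 0.1506
R_total = 0.1038 + 6.978 + 0.1279 + 0.0283 + 0.1506 = 7.389 m²·K/W
Q = A·ΔT/R = 120 × 42.4 / 7.389 = 688.6 W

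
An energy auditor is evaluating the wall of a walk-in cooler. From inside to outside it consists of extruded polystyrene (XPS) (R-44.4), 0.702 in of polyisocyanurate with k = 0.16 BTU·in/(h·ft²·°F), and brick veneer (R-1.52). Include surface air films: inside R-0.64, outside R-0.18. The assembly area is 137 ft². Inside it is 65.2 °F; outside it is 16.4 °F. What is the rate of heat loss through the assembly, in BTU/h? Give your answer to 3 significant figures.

0.702/0.16 = 4.387
R_total = 0.64 + 44.4 + 4.387 + 1.52 + 0.18 = 51.13 ft²·°F·h/BTU
Q = A·ΔT/R = 137 × (65.2 − 16.4) / 51.13 = 130.8 BTU/h

131 BTU/h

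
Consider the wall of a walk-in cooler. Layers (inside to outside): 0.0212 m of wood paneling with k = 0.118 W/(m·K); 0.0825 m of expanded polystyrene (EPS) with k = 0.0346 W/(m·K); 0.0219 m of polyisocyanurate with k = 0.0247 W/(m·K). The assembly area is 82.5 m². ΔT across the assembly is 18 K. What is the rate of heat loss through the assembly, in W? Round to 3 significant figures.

0.0212/0.118 = 0.1797
0.0825/0.0346 = 2.384
0.0219/0.0247 = 0.8866
R_total = 0.1797 + 2.384 + 0.8866 = 3.451 m²·K/W
Q = A·ΔT/R = 82.5 × 18 / 3.451 = 430.3 W

430 W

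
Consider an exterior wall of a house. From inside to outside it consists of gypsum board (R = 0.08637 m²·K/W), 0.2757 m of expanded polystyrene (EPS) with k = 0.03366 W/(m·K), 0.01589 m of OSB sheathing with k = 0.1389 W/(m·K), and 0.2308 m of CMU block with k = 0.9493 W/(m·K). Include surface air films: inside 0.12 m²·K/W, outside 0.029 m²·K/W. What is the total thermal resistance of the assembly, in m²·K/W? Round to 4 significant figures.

0.2757/0.03366 = 8.1907
0.01589/0.1389 = 0.1144
0.2308/0.9493 = 0.24313
R_total = 0.12 + 0.08637 + 8.1907 + 0.1144 + 0.24313 + 0.029 = 8.7836 m²·K/W

8.784 m²·K/W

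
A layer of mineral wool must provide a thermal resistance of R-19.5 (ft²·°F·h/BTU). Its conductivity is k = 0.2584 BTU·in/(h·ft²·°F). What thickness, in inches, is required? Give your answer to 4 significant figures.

5.039 in

L = R × k = 19.5 × 0.2584 = 5.0388 in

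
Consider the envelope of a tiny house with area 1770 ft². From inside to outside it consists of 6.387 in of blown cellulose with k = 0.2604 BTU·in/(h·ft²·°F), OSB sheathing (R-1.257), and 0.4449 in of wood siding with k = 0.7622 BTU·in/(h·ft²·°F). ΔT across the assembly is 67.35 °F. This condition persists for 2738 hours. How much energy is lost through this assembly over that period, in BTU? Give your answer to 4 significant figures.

12380000 BTU

6.387/0.2604 = 24.528
0.4449/0.7622 = 0.58371
R_total = 24.528 + 1.257 + 0.58371 = 26.368 ft²·°F·h/BTU
Q = 1770 × 67.35 / 26.368 = 4520.9 BTU/h
E = 4520.9 × 2738 = 12378000 BTU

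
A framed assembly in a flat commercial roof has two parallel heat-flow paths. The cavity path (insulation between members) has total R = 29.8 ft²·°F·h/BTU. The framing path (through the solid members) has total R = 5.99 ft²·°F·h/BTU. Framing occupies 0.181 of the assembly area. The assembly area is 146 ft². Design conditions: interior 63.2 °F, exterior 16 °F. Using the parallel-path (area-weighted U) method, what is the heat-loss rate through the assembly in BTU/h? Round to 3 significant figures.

398 BTU/h

U_eff = 0.819/29.8 + 0.181/5.99 = 0.02748 + 0.03022 = 0.0577
R_eff = 1/U_eff = 17.33 ft²·°F·h/BTU
Q = 146 × (63.2 − 16) / 17.33 = 397.6 BTU/h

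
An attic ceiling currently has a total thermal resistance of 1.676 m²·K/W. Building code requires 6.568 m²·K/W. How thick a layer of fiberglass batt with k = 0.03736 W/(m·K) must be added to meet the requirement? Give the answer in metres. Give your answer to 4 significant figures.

ΔR = 6.568 − 1.676 = 4.892 m²·K/W
L = ΔR × k = 4.892 × 0.03736 = 0.18277 m

0.1828 m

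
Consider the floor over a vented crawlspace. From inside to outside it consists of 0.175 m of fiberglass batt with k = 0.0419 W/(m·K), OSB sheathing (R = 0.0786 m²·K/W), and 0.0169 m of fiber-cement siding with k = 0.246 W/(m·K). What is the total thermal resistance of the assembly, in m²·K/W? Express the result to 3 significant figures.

4.32 m²·K/W

0.175/0.0419 = 4.177
0.0169/0.246 = 0.0687
R_total = 4.177 + 0.0786 + 0.0687 = 4.324 m²·K/W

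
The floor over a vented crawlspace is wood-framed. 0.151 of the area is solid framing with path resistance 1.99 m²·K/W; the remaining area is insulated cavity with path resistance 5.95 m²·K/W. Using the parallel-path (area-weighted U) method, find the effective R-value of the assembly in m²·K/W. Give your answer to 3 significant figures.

4.58 m²·K/W

U_eff = 0.849/5.95 + 0.151/1.99 = 0.1427 + 0.07588 = 0.2186
R_eff = 1/U_eff = 4.575 m²·K/W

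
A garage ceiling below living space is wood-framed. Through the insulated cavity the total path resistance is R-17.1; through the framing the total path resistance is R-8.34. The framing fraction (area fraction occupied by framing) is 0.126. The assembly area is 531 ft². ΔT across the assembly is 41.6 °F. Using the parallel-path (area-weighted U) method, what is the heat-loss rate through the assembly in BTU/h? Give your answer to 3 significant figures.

1460 BTU/h

U_eff = 0.874/17.1 + 0.126/8.34 = 0.05111 + 0.01511 = 0.06622
R_eff = 1/U_eff = 15.1 ft²·°F·h/BTU
Q = 531 × 41.6 / 15.1 = 1463 BTU/h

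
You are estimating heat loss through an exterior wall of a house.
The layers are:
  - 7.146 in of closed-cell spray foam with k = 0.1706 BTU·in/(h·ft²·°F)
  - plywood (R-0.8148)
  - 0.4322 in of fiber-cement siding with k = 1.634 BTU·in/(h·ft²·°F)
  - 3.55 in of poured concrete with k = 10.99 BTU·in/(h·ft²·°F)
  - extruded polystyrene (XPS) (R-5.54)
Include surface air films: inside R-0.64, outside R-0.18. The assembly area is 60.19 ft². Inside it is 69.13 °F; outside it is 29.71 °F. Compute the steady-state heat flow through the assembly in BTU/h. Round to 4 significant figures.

7.146/0.1706 = 41.887
0.4322/1.634 = 0.2645
3.55/10.99 = 0.32302
R_total = 0.64 + 41.887 + 0.8148 + 0.2645 + 0.32302 + 5.54 + 0.18 = 49.65 ft²·°F·h/BTU
Q = A·ΔT/R = 60.19 × (69.13 − 29.71) / 49.65 = 47.789 BTU/h

47.79 BTU/h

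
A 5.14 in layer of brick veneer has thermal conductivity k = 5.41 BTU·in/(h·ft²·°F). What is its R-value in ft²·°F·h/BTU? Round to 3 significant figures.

0.950 ft²·°F·h/BTU

R = L/k = 5.14/5.41 = 0.9501 ft²·°F·h/BTU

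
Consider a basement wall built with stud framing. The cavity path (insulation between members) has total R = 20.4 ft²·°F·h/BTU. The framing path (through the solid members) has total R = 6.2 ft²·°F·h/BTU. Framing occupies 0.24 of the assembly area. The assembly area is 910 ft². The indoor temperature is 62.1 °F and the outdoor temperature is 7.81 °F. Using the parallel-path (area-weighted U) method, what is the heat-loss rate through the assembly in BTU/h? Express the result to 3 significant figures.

3750 BTU/h

U_eff = 0.76/20.4 + 0.24/6.2 = 0.03725 + 0.03871 = 0.07596
R_eff = 1/U_eff = 13.16 ft²·°F·h/BTU
Q = 910 × (62.1 − 7.81) / 13.16 = 3753 BTU/h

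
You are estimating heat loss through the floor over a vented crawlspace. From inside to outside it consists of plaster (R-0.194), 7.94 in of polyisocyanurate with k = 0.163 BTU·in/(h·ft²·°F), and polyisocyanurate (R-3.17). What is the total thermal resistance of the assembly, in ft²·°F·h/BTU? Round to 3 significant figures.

7.94/0.163 = 48.71
R_total = 0.194 + 48.71 + 3.17 = 52.08 ft²·°F·h/BTU

52.1 ft²·°F·h/BTU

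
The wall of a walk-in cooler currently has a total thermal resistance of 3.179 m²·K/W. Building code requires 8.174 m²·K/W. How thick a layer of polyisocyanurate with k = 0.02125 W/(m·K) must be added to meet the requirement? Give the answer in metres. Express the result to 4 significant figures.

0.1061 m

ΔR = 8.174 − 3.179 = 4.995 m²·K/W
L = ΔR × k = 4.995 × 0.02125 = 0.10614 m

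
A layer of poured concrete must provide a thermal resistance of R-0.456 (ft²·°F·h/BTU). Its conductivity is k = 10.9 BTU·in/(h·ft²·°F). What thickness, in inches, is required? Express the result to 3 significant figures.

L = R × k = 0.456 × 10.9 = 4.97 in

4.97 in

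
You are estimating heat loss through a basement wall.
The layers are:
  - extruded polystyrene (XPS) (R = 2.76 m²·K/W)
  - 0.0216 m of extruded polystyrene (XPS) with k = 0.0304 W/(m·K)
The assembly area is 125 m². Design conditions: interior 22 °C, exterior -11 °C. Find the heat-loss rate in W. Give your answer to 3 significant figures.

0.0216/0.0304 = 0.7105
R_total = 2.76 + 0.7105 = 3.471 m²·K/W
Q = A·ΔT/R = 125 × (22 − (-11)) / 3.471 = 1189 W

1190 W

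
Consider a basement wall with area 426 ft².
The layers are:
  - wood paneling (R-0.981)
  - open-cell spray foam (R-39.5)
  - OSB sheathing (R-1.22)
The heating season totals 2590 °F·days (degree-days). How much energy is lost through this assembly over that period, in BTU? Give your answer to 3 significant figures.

635000 BTU

R_total = 0.981 + 39.5 + 1.22 = 41.7 ft²·°F·h/BTU
E = A × HDD × 24 / R = 426 × 2590 × 24 / 41.7 = 635000 BTU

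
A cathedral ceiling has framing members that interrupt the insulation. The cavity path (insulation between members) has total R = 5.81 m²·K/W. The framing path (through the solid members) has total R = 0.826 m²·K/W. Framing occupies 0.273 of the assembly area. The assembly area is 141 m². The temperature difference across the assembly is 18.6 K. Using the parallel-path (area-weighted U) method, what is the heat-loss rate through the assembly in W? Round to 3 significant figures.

1190 W

U_eff = 0.727/5.81 + 0.273/0.826 = 0.1251 + 0.3305 = 0.4556
R_eff = 1/U_eff = 2.195 m²·K/W
Q = 141 × 18.6 / 2.195 = 1195 W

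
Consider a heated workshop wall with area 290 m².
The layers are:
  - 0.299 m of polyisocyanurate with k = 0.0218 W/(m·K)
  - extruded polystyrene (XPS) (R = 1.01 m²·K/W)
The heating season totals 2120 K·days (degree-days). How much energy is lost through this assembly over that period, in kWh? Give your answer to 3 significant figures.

1000 kWh

0.299/0.0218 = 13.72
R_total = 13.72 + 1.01 = 14.73 m²·K/W
E = A × HDD × 24 / R / 1000 = 290 × 2120 × 24 / 14.73 / 1000 = 1002 kWh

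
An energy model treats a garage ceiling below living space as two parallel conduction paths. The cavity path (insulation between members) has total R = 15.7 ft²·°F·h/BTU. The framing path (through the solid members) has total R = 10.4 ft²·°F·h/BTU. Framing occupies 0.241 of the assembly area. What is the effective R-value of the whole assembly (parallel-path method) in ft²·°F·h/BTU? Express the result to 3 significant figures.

U_eff = 0.759/15.7 + 0.241/10.4 = 0.04834 + 0.02317 = 0.07152
R_eff = 1/U_eff = 13.98 ft²·°F·h/BTU

14.0 ft²·°F·h/BTU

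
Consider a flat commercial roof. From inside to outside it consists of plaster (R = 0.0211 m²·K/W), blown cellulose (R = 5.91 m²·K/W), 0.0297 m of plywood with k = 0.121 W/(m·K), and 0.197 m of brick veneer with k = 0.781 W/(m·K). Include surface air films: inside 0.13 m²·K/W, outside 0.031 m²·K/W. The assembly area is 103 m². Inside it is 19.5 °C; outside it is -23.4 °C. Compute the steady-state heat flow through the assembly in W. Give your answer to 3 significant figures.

671 W

0.0297/0.121 = 0.2455
0.197/0.781 = 0.2522
R_total = 0.13 + 0.0211 + 5.91 + 0.2455 + 0.2522 + 0.031 = 6.59 m²·K/W
Q = A·ΔT/R = 103 × (19.5 − (-23.4)) / 6.59 = 670.5 W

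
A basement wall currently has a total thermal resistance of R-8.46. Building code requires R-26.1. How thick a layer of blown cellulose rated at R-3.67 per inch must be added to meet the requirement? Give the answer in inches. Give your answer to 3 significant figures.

4.81 in

ΔR = 26.1 − 8.46 = 17.64 ft²·°F·h/BTU
L = ΔR / (R/in) = 17.64/3.67 = 4.807 in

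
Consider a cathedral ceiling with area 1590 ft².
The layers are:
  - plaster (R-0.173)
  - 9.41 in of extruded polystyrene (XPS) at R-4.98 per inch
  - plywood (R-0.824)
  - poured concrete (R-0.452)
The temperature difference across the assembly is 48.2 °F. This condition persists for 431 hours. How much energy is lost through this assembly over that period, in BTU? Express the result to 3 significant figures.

9.41 × 4.98 = 46.86
R_total = 0.173 + 46.86 + 0.824 + 0.452 = 48.31 ft²·°F·h/BTU
Q = 1590 × 48.2 / 48.31 = 1586 BTU/h
E = 1586 × 431 = 683700 BTU

684000 BTU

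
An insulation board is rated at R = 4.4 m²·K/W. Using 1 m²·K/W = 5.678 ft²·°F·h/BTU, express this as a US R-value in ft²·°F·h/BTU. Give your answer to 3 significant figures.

25.0 ft²·°F·h/BTU

R_US = 4.4 × 5.678 = 24.98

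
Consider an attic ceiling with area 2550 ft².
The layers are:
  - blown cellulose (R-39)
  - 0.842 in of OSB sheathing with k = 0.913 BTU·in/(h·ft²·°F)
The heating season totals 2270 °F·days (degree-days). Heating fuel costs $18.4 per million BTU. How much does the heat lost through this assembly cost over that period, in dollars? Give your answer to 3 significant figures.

0.842/0.913 = 0.9222
R_total = 39 + 0.9222 = 39.92 ft²·°F·h/BTU
E = A × HDD × 24 / R = 2550 × 2270 × 24 / 39.92 = 3480000 BTU
Cost = 3480000/10⁶ × 18.4 = $64.03

64.0 dollars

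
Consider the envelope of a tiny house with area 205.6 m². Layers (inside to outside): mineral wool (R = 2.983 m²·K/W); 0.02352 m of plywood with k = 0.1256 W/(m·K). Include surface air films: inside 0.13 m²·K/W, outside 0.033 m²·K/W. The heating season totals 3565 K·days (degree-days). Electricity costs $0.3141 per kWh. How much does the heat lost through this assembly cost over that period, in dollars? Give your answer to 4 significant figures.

0.02352/0.1256 = 0.18726
R_total = 0.13 + 2.983 + 0.18726 + 0.033 = 3.3333 m²·K/W
E = A × HDD × 24 / R / 1000 = 205.6 × 3565 × 24 / 3.3333 / 1000 = 5277.5 kWh
Cost = 5277.5 × 0.3141 = $1657.6

1658 dollars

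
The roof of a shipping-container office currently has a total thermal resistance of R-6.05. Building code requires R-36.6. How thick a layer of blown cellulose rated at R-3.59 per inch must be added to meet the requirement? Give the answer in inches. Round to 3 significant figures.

8.51 in

ΔR = 36.6 − 6.05 = 30.55 ft²·°F·h/BTU
L = ΔR / (R/in) = 30.55/3.59 = 8.51 in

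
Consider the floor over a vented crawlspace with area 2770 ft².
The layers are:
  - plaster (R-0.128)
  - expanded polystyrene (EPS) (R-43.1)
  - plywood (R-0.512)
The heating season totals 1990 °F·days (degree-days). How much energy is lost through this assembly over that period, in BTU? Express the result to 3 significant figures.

3020000 BTU

R_total = 0.128 + 43.1 + 0.512 = 43.74 ft²·°F·h/BTU
E = A × HDD × 24 / R = 2770 × 1990 × 24 / 43.74 = 3025000 BTU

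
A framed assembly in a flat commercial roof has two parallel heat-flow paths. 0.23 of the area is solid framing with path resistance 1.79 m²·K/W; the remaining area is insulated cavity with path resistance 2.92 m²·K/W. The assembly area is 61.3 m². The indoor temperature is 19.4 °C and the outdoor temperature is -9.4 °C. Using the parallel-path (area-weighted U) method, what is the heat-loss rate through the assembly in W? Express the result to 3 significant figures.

U_eff = 0.77/2.92 + 0.23/1.79 = 0.2637 + 0.1285 = 0.3922
R_eff = 1/U_eff = 2.55 m²·K/W
Q = 61.3 × (19.4 − (-9.4)) / 2.55 = 692.4 W

692 W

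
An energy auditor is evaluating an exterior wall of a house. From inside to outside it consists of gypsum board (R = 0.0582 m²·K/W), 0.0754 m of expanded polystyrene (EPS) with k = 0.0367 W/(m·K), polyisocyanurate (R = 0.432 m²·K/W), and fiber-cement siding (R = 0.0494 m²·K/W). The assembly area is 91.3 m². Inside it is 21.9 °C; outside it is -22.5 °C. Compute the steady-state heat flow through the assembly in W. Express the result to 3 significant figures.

1560 W

0.0754/0.0367 = 2.054
R_total = 0.0582 + 2.054 + 0.432 + 0.0494 = 2.594 m²·K/W
Q = A·ΔT/R = 91.3 × (21.9 − (-22.5)) / 2.594 = 1563 W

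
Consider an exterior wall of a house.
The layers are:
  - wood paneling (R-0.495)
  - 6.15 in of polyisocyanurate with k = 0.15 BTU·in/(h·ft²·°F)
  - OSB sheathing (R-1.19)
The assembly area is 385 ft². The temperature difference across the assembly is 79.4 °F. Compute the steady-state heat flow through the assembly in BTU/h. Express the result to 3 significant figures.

6.15/0.15 = 41
R_total = 0.495 + 41 + 1.19 = 42.69 ft²·°F·h/BTU
Q = A·ΔT/R = 385 × 79.4 / 42.69 = 716.2 BTU/h

716 BTU/h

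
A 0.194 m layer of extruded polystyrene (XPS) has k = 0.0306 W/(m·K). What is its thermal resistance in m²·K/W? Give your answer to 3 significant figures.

6.34 m²·K/W

R = L/k = 0.194/0.0306 = 6.34 m²·K/W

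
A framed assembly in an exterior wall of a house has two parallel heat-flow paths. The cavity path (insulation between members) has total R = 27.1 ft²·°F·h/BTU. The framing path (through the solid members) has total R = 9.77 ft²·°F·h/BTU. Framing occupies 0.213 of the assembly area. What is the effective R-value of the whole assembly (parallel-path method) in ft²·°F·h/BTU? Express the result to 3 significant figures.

19.7 ft²·°F·h/BTU

U_eff = 0.787/27.1 + 0.213/9.77 = 0.02904 + 0.0218 = 0.05084
R_eff = 1/U_eff = 19.67 ft²·°F·h/BTU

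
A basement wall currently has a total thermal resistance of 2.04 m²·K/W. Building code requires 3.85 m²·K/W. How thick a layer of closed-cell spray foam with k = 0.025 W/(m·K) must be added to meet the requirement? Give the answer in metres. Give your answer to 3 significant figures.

0.0453 m

ΔR = 3.85 − 2.04 = 1.81 m²·K/W
L = ΔR × k = 1.81 × 0.025 = 0.04525 m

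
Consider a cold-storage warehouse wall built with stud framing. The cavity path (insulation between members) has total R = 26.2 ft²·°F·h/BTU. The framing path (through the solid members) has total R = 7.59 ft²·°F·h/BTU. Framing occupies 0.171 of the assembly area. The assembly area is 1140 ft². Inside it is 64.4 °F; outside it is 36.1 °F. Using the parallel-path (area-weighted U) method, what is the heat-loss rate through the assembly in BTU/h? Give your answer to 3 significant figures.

U_eff = 0.829/26.2 + 0.171/7.59 = 0.03164 + 0.02253 = 0.05417
R_eff = 1/U_eff = 18.46 ft²·°F·h/BTU
Q = 1140 × (64.4 − 36.1) / 18.46 = 1748 BTU/h

1750 BTU/h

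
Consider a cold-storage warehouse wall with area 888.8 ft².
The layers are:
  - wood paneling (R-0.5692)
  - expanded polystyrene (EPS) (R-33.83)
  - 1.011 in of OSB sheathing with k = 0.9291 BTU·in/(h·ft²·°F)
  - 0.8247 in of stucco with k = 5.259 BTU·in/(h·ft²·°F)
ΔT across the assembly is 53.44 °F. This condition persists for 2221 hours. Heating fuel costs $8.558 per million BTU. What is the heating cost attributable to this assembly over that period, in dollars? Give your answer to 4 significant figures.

1.011/0.9291 = 1.0881
0.8247/5.259 = 0.15682
R_total = 0.5692 + 33.83 + 1.0881 + 0.15682 = 35.644 ft²·°F·h/BTU
Q = 888.8 × 53.44 / 35.644 = 1332.5 BTU/h
E = 1332.5 × 2221 = 2959600 BTU
Cost = 2959600/10⁶ × 8.558 = $25.328

25.33 dollars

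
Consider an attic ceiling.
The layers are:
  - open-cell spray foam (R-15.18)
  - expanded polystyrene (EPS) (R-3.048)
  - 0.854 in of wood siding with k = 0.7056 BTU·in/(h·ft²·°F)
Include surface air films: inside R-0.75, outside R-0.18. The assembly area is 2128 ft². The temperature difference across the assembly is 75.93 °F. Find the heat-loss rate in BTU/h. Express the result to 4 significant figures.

0.854/0.7056 = 1.2103
R_total = 0.75 + 15.18 + 3.048 + 1.2103 + 0.18 = 20.368 ft²·°F·h/BTU
Q = A·ΔT/R = 2128 × 75.93 / 20.368 = 7932.9 BTU/h

7933 BTU/h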